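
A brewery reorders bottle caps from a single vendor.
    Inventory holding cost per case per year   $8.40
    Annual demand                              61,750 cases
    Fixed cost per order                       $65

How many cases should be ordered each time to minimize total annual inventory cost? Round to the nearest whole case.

EOQ = √(2DS/H) = √(2 × 61,750 × 65 / 8.4)
    = √(955,654.76) ≈ 977.58

978 cases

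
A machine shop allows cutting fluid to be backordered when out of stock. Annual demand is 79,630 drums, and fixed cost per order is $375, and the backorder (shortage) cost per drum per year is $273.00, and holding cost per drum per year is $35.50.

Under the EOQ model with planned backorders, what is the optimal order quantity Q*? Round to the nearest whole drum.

Basic EOQ = √(2·79,630·375/35.5) = 1,297.044
Backorder adjustment √((H+b)/b) = √((35.5+273)/273) = 1.0630
Q* = 1,297.044 × 1.0630 ≈ 1,378.80

1,379 drums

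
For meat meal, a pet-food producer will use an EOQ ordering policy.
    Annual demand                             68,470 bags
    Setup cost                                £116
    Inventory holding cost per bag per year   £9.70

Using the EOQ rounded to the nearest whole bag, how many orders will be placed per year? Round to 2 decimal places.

Q* = √(2·D·S / H) = √(2·68,470·116 / 9.7) = √1,637,633.0 ≈ 1,279.70 → Q = 1,280
N = D/Q = 68,470/1,280 ≈ 53.492 orders/yr

53.49 orders per year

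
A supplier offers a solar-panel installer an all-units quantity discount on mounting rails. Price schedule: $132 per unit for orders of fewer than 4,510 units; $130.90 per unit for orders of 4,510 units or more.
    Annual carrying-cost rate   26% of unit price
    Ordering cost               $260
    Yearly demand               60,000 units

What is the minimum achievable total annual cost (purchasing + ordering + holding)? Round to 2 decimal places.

H₁ = 26%×$132 = $34.3200;  H₂ = 26%×$130.90 = $34.0340
EOQ₁ = √(2×60,000×260/34.3200) = 953.46  (< 4,510, feasible at tier 1)
EOQ₂ = √(2×60,000×260/34.0340) = 957.46  (< 4,510 → use Q = 4,510 at tier-2 price)
TC(tier 1 (EOQ₁), Q≈953.5) = $7,952,722.84
TC(tier 2, Q≈4,510.0) = $7,934,205.65
Minimum at tier 2: $7,934,205.65

$7,934,205.65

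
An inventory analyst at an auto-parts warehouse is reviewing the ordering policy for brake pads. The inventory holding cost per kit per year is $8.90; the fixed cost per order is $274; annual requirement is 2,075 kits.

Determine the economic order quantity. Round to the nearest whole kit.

EOQ = √(2DS/H) = √(2 × 2,075 × 274 / 8.9)
    = √(127,764.04) ≈ 357.44

357 kits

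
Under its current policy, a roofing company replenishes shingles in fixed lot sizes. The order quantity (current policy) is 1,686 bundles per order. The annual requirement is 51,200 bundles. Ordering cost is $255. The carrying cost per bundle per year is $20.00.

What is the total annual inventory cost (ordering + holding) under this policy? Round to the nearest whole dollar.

Orders/yr = 51,200/1,686 = 30.368; ordering cost = 30.368 × $255 = $7,743.77
Average inventory = 1,686/2 = 843; holding cost = 843 × $20 = $16,860.00
Total = $7,743.77 + $16,860.00 = $24,603.77

$24,604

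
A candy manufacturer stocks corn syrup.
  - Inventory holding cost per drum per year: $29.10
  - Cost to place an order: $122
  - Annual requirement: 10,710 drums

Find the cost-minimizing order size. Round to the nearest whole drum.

2DS/H = 2·10,710·122/29.1 = 89,802.06
EOQ = √89,802.06 ≈ 299.67

300 drums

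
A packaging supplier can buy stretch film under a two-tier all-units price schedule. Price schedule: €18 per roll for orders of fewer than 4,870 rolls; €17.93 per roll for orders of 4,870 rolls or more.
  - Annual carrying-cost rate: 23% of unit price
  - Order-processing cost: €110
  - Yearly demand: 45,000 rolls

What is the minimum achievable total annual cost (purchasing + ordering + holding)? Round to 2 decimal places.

€816,402.03

H₁ = 23%×€18 = €4.1400;  H₂ = 23%×€17.93 = €4.1239
EOQ₁ = √(2×45,000×110/4.1400) = 1,546.38  (< 4,870, feasible at tier 1)
EOQ₂ = √(2×45,000×110/4.1239) = 1,549.40  (< 4,870 → use Q = 4,870 at tier-2 price)
TC(tier 1 (EOQ₁), Q≈1,546.4) = €816,402.03
TC(tier 2, Q≈4,870.0) = €817,908.12
Minimum at tier 1 (EOQ₁): €816,402.03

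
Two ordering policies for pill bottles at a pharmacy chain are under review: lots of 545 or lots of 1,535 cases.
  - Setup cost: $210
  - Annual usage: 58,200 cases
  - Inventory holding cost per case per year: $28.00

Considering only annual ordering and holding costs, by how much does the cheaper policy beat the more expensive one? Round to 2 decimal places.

TC(Q) = (D/Q)S + (Q/2)H
TC(545) = (58,200/545)×210 + (545/2)×28 = $30,055.69
TC(1,535) = (58,200/1,535)×210 + (1,535/2)×28 = $29,452.21
Lots of 1,535 are cheaper by $603.47.

$603.47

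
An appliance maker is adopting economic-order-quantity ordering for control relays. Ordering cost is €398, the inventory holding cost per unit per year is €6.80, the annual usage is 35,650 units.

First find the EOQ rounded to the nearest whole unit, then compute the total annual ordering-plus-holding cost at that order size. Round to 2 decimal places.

Optimal lot size Q* = (2 × 35,650 × €398 / €6.8)^½ ≈ 2,042.83 → Q = 2,043 units
Annual ordering cost = (D/Q)·S = (35,650/2,043) × 398 = €6,945.03
Annual holding cost  = (Q/2)·H = (2,043/2) × 6.8 = €6,946.20
Total = €6,945.03 + €6,946.20 = €13,891.23

€13,891.23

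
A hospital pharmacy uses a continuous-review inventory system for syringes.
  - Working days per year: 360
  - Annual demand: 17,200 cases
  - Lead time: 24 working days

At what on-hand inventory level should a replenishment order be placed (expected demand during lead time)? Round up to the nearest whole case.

1,147 cases

Daily demand d = 17,200 / 360 = 47.778 cases/day
Demand during lead time = 47.778 × 24 = 1,146.67
Reorder point = 1,146.67 → round up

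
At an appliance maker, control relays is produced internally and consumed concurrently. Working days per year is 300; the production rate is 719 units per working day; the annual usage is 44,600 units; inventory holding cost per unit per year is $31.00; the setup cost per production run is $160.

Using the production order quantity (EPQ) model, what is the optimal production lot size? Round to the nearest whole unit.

762 units

d = 44,600/300 = 148.6667 units/day;  effective holding cost H(1 − d/p) = 31·(1 − 148.6667/719) = 24.59017
Q* = √(2DS / H_eff) = √(2·44,600·160 / 24.59017) ≈ 761.84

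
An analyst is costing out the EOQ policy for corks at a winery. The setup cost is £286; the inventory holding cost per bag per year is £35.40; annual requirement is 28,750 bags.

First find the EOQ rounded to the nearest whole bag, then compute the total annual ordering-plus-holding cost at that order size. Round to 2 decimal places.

£24,127.85

EOQ = √(2DS/H) = √(2 × 28,750 × 286 / 35.4)
    = √(464,548.02) ≈ 681.58 → Q = 682 bags
Annual ordering cost = (D/Q)·S = (28,750/682) × 286 = £12,056.45
Annual holding cost  = (Q/2)·H = (682/2) × 35.4 = £12,071.40
Total = £12,056.45 + £12,071.40 = £24,127.85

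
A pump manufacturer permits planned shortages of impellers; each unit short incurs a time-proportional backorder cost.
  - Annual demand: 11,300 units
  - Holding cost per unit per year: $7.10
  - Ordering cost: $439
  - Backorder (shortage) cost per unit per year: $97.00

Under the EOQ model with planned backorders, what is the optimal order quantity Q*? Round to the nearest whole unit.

Basic EOQ = √(2·11,300·439/7.1) = 1,182.108
Backorder adjustment √((H+b)/b) = √((7.1+97)/97) = 1.0360
Q* = 1,182.108 × 1.0360 ≈ 1,224.61

1,225 units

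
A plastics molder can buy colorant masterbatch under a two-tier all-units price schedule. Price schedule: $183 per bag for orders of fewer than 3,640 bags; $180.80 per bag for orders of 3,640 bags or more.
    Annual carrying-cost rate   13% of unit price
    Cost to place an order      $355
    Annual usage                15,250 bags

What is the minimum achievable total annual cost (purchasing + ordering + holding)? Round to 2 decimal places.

$2,801,464.57

H₁ = 13%×$183 = $23.7900;  H₂ = 13%×$180.80 = $23.5040
EOQ₁ = √(2×15,250×355/23.7900) = 674.63  (< 3,640, feasible at tier 1)
EOQ₂ = √(2×15,250×355/23.5040) = 678.72  (< 3,640 → use Q = 3,640 at tier-2 price)
TC(tier 1 (EOQ₁), Q≈674.6) = $2,806,799.49
TC(tier 2, Q≈3,640.0) = $2,801,464.57
Minimum at tier 2: $2,801,464.57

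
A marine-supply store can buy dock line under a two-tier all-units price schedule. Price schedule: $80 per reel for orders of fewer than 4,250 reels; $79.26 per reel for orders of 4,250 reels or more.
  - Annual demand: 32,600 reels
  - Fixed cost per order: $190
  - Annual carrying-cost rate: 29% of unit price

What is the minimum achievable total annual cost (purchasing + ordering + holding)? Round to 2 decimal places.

H₁ = 29%×$80 = $23.2000;  H₂ = 29%×$79.26 = $22.9854
EOQ₁ = √(2×32,600×190/23.2000) = 730.73  (< 4,250, feasible at tier 1)
EOQ₂ = √(2×32,600×190/22.9854) = 734.13  (< 4,250 → use Q = 4,250 at tier-2 price)
TC(tier 1 (EOQ₁), Q≈730.7) = $2,624,952.92
TC(tier 2, Q≈4,250.0) = $2,634,177.39
Minimum at tier 1 (EOQ₁): $2,624,952.92

$2,624,952.92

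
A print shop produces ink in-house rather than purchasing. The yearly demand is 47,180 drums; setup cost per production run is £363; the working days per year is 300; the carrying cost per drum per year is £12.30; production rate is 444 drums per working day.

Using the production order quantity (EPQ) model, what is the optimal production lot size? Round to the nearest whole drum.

2,077 drums

d = 47,180/300 = 157.2667 drums/day;  effective holding cost H(1 − d/p) = 12.3·(1 − 157.2667/444) = 7.94329
Q* = √(2DS / H_eff) = √(2·47,180·363 / 7.94329) ≈ 2,076.57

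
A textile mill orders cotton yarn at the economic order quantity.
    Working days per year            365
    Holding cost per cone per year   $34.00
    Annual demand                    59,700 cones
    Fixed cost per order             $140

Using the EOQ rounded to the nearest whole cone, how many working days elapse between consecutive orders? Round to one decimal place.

4.3 days

Q* = √(2·D·S / H) = √(2·59,700·140 / 34) = √491,647.1 ≈ 701.18 → Q = 701 cones
Cycle time = (working days × Q)/D = (365 × 701) / 59,700 = 4.286 days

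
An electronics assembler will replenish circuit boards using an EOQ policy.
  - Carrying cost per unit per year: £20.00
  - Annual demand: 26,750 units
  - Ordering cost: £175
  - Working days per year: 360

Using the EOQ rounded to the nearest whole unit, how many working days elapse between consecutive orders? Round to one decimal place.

Optimal lot size Q* = (2 × 26,750 × £175 / £20)^½ ≈ 684.20 → Q = 684 units
T = Q/D × 360 days = 684/26,750 × 360 = 9.205 days

9.2 days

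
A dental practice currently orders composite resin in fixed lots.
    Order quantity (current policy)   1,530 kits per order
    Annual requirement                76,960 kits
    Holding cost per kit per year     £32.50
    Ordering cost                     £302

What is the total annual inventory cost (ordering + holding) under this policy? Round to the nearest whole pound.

£40,053

Ordering: D/Q × S = 76,960/1,530 × £302 = £15,190.80
Holding:  Q/2 × H = 1,530/2 × £32.5 = £24,862.50
Total = £15,190.80 + £24,862.50 = £40,053.30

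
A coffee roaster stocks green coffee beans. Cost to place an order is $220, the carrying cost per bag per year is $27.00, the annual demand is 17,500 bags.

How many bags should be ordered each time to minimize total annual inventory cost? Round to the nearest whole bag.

Q* = √(2·D·S / H) = √(2·17,500·220 / 27) = √285,185.2 ≈ 534.03

534 bags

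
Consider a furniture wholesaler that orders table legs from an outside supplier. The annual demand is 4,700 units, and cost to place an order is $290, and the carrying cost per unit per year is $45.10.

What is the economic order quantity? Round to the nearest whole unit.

Optimal lot size Q* = (2 × 4,700 × $290 / $45.1)^½ ≈ 245.85

246 units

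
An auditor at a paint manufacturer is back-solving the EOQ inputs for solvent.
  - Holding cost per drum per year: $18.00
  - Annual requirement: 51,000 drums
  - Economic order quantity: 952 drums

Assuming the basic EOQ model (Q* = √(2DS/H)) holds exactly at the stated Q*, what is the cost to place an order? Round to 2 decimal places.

EOQ relation: Q² = 2DS/H, so rearrange for the unknown.
S = Q²H / (2D) = 952² × 18 / (2 × 51,000) = 159.9360

$159.94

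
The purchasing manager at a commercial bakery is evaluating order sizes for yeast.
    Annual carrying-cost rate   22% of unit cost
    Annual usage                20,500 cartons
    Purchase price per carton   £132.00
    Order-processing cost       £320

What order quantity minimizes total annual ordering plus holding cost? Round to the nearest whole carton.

H = i·C = 0.22 × £132 = £29.0400 per carton-year
Optimal lot size Q* = (2 × 20,500 × £320 / £29.04)^½ ≈ 672.15

672 cartons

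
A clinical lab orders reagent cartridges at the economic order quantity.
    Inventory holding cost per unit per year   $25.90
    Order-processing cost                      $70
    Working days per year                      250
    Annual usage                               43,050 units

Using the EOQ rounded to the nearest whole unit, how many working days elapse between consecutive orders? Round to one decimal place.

EOQ = √(2DS/H) = √(2 × 43,050 × 70 / 25.9)
    = √(232,702.70) ≈ 482.39 → Q = 482 units
T = Q/D × 250 days = 482/43,050 × 250 = 2.799 days

2.8 days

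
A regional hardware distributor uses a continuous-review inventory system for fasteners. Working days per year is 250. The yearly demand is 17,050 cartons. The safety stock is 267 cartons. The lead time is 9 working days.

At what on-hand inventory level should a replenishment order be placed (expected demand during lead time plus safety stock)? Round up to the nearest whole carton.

Daily demand d = 17,050 / 250 = 68.200 cartons/day
Demand during lead time = 68.200 × 9 = 613.80
Reorder point = 613.80 + 267 = 880.80 → round up

881 cartons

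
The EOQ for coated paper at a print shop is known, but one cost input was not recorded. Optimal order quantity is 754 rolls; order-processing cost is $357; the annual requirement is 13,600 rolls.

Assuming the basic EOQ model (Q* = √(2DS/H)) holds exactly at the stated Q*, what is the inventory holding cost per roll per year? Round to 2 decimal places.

From Q* = √(2DS/H) ⇒ Q*² = 2DS/H.
H = 2DS / Q² = 2 × 13,600 × 357 / 754² = 17.0803

$17.08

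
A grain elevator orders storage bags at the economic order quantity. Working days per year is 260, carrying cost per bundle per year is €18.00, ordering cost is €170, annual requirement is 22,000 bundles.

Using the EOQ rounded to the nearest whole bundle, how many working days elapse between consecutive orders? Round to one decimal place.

7.6 days

EOQ = √(2DS/H) = √(2 × 22,000 × 170 / 18)
    = √(415,555.56) ≈ 644.64 → Q = 645 bundles
Cycle time = (working days × Q)/D = (260 × 645) / 22,000 = 7.623 days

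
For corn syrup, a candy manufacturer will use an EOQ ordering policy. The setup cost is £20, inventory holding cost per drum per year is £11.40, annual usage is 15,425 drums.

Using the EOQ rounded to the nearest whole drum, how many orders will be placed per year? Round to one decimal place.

66.2 orders per year

Q* = √(2·D·S / H) = √(2·15,425·20 / 11.4) = √54,122.8 ≈ 232.64 → Q = 233
Orders per year = D/Q = 15,425 / 233 = 66.202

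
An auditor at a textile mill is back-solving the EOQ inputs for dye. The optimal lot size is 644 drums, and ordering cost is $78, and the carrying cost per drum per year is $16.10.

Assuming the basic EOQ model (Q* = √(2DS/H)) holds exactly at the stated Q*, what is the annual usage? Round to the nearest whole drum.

Since Q* = (2DS/H)^½, squaring gives Q*²·H = 2DS.
D = Q²H / (2S) = 644² × 16.1 / (2 × 78) = 42,802.88

42,803 drums per year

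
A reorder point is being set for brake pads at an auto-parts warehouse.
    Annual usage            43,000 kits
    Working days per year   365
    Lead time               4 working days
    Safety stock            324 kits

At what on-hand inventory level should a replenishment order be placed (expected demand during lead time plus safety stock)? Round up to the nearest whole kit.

Daily demand d = 43,000 / 365 = 117.808 kits/day
Demand during lead time = 117.808 × 4 = 471.23
Reorder point = 471.23 + 324 = 795.23 → round up

796 kits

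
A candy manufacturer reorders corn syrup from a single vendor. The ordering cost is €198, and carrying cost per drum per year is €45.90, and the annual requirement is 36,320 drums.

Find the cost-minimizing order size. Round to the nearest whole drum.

560 drums

Optimal lot size Q* = (2 × 36,320 × €198 / €45.9)^½ ≈ 559.78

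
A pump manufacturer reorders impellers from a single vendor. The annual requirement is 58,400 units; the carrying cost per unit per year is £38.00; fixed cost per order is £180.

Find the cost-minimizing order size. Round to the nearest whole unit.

744 units

Optimal lot size Q* = (2 × 58,400 × £180 / £38)^½ ≈ 743.82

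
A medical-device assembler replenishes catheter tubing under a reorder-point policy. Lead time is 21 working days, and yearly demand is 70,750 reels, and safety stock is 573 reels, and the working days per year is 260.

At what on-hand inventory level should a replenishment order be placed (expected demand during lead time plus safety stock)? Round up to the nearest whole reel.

Daily demand d = 70,750 / 260 = 272.115 reels/day
Demand during lead time = 272.115 × 21 = 5,714.42
Reorder point = 5,714.42 + 573 = 6,287.42 → round up

6,288 reels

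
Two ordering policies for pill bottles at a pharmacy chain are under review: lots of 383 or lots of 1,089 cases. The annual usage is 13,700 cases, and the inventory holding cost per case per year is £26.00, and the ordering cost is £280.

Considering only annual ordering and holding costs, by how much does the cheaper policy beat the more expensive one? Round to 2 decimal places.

£2,684.83

TC(Q) = (D/Q)S + (Q/2)H
TC(383) = (13,700/383)×280 + (383/2)×26 = £14,994.67
TC(1,089) = (13,700/1,089)×280 + (1,089/2)×26 = £17,679.50
|ΔTC| = |£14,994.67 − £17,679.50| = £2,684.83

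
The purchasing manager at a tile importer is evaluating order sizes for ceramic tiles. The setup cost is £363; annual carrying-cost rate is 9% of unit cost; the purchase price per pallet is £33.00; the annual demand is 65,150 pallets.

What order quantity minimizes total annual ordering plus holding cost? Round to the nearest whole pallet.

3,991 pallets

H = i·C = 0.09 × £33 = £2.9700 per pallet-year
2DS/H = 2·65,150·363/2.97 = 15,925,555.56
EOQ = √15,925,555.56 ≈ 3,990.68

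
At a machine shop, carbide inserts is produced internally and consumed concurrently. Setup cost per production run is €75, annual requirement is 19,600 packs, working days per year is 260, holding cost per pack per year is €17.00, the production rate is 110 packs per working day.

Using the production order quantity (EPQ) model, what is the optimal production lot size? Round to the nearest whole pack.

741 packs

Daily demand d = 19,600/260 = 75.385; p = 110; 1 − d/p = 0.31469
EPQ = √(2DS / (H(1 − d/p)))
    = √(2 × 19,600 × 75 / (17 × 0.31469)) ≈ 741.33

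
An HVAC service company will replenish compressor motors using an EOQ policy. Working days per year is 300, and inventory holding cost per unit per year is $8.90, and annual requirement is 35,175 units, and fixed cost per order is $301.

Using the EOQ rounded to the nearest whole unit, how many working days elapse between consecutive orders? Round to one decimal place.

13.2 days

2DS/H = 2·35,175·301/8.9 = 2,379,252.81
EOQ = √2,379,252.81 ≈ 1,542.48 → Q = 1,542 units
Cycle time = (working days × Q)/D = (300 × 1,542) / 35,175 = 13.151 days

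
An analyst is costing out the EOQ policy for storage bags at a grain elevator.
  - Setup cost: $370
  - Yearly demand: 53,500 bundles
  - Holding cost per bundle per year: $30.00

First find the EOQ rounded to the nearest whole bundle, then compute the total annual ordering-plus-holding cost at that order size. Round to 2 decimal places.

$34,463.02

2DS/H = 2·53,500·370/30 = 1,319,666.67
EOQ = √1,319,666.67 ≈ 1,148.77 → Q = 1,149 bundles
Annual ordering cost = (D/Q)·S = (53,500/1,149) × 370 = $17,228.02
Annual holding cost  = (Q/2)·H = (1,149/2) × 30 = $17,235.00
Total = $17,228.02 + $17,235.00 = $34,463.02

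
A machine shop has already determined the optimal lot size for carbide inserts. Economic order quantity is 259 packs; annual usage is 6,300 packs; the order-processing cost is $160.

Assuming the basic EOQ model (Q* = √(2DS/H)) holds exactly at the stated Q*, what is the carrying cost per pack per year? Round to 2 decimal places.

EOQ relation: Q² = 2DS/H, so rearrange for the unknown.
H = 2DS / Q² = 2 × 6,300 × 160 / 259² = 30.0532

$30.05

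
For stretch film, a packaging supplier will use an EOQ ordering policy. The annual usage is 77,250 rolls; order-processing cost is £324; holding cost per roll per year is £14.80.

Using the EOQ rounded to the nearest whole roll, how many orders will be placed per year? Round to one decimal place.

42.0 orders per year

EOQ = √(2DS/H) = √(2 × 77,250 × 324 / 14.8)
    = √(3,382,297.30) ≈ 1,839.10 → Q = 1,839
N = D/Q = 77,250/1,839 ≈ 42.007 orders/yr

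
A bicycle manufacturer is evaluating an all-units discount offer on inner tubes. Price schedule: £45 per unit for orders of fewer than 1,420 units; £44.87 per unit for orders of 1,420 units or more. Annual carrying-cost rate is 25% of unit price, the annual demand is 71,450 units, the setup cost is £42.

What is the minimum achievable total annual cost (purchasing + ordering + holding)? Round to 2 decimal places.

H₁ = 25%×£45 = £11.2500;  H₂ = 25%×£44.87 = £11.2175
EOQ₁ = √(2×71,450×42/11.2500) = 730.41  (< 1,420, feasible at tier 1)
EOQ₂ = √(2×71,450×42/11.2175) = 731.46  (< 1,420 → use Q = 1,420 at tier-2 price)
TC(tier 1 (EOQ₁), Q≈730.4) = £3,223,467.07
TC(tier 2, Q≈1,420.0) = £3,216,039.23
Minimum at tier 2: £3,216,039.23

£3,216,039.23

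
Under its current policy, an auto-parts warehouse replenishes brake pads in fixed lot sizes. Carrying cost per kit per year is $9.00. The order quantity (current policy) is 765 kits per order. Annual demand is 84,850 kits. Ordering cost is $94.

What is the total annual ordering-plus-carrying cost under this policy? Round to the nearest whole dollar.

Ordering: D/Q × S = 84,850/765 × $94 = $10,426.01
Holding:  Q/2 × H = 765/2 × $9 = $3,442.50
Total = $10,426.01 + $3,442.50 = $13,868.51

$13,869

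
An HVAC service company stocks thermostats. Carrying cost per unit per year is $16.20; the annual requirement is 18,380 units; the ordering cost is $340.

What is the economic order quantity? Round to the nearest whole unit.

878 units

Q* = √(2·D·S / H) = √(2·18,380·340 / 16.2) = √771,506.2 ≈ 878.35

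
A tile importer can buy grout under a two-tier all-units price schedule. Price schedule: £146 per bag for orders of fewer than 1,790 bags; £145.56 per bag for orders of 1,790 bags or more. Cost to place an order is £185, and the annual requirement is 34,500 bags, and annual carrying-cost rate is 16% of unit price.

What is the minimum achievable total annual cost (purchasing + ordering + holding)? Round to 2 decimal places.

H₁ = 16%×£146 = £23.3600;  H₂ = 16%×£145.56 = £23.2896
EOQ₁ = √(2×34,500×185/23.3600) = 739.22  (< 1,790, feasible at tier 1)
EOQ₂ = √(2×34,500×185/23.2896) = 740.34  (< 1,790 → use Q = 1,790 at tier-2 price)
TC(tier 1 (EOQ₁), Q≈739.2) = £5,054,268.19
TC(tier 2, Q≈1,790.0) = £5,046,229.83
Minimum at tier 2: £5,046,229.83

£5,046,229.83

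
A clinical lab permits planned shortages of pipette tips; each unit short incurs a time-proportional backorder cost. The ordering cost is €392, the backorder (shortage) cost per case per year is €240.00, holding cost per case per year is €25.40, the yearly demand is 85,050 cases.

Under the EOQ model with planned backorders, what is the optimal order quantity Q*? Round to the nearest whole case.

1,704 cases

Basic EOQ = √(2·85,050·392/25.4) = 1,620.236
Backorder adjustment √((H+b)/b) = √((25.4+240)/240) = 1.0516
Q* = 1,620.236 × 1.0516 ≈ 1,703.82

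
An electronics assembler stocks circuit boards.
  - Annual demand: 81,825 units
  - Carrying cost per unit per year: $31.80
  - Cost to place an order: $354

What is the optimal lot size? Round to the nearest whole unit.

Optimal lot size Q* = (2 × 81,825 × $354 / $31.8)^½ ≈ 1,349.73

1,350 units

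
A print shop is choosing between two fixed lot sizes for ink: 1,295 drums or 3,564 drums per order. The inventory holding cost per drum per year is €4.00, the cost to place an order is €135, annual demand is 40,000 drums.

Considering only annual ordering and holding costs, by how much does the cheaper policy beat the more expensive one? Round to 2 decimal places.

Annual cost at Q: ordering D·S/Q plus holding Q·H/2.
TC(1,295) = (40,000/1,295)×135 + (1,295/2)×4 = €6,759.88
TC(3,564) = (40,000/3,564)×135 + (3,564/2)×4 = €8,643.15
|ΔTC| = |€6,759.88 − €8,643.15| = €1,883.27

€1,883.27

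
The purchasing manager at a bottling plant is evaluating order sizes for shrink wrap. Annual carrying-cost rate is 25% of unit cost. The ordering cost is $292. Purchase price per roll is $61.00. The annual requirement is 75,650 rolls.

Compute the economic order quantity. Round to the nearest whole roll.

1,702 rolls

Holding cost per roll per year: H = 25% × $61 = $15.2500
Optimal lot size Q* = (2 × 75,650 × $292 / $15.25)^½ ≈ 1,702.06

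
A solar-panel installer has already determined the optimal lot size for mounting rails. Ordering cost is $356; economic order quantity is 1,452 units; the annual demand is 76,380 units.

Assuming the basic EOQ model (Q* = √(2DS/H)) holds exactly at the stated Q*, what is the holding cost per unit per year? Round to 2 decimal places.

Since Q* = (2DS/H)^½, squaring gives Q*²·H = 2DS.
H = 2DS / Q² = 2 × 76,380 × 356 / 1,452² = 25.7945

$25.79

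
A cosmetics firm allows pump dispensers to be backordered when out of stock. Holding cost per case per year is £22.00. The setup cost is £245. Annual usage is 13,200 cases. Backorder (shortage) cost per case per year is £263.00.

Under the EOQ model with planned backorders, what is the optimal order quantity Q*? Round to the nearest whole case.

Q* = √(2DS/H) · √((H + b)/b)
   = √(2 × 13,200 × 245 / 22) · √((22 + 263) / 263)
   = 542.218 × 1.0410 ≈ 564.44

564 cases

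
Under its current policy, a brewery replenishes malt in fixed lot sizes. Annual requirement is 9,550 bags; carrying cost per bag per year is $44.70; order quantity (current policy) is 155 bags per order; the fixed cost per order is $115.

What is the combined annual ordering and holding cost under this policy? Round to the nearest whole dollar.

Annual ordering cost = (D/Q)·S = (9,550/155) × 115 = $7,085.48
Annual holding cost  = (Q/2)·H = (155/2) × 44.7 = $3,464.25
Total = $7,085.48 + $3,464.25 = $10,549.73

$10,550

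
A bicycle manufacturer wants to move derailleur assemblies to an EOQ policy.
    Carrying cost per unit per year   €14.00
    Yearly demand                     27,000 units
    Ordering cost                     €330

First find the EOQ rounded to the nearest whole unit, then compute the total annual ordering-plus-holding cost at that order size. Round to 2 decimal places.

2DS/H = 2·27,000·330/14 = 1,272,857.14
EOQ = √1,272,857.14 ≈ 1,128.21 → Q = 1,128 units
Orders/yr = 27,000/1,128 = 23.936; ordering cost = 23.936 × €330 = €7,898.94
Average inventory = 1,128/2 = 564; holding cost = 564 × €14 = €7,896.00
Total = €7,898.94 + €7,896.00 = €15,794.94

€15,794.94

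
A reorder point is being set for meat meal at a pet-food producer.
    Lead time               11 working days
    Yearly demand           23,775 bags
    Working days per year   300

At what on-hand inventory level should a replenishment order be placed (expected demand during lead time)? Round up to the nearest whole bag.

872 bags

Daily demand d = 23,775 / 300 = 79.250 bags/day
Demand during lead time = 79.250 × 11 = 871.75
Reorder point = 871.75 → round up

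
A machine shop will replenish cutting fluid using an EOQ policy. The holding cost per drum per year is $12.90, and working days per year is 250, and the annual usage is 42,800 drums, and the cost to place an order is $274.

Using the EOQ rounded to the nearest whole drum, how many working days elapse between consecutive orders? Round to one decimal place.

Optimal lot size Q* = (2 × 42,800 × $274 / $12.9)^½ ≈ 1,348.40 → Q = 1,348 drums
T = Q/D × 250 days = 1,348/42,800 × 250 = 7.874 days

7.9 days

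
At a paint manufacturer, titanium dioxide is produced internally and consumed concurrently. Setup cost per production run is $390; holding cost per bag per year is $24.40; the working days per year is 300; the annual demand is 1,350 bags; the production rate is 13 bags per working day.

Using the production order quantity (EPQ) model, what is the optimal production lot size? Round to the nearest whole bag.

257 bags

d = 1,350/300 = 4.5000 bags/day;  effective holding cost H(1 − d/p) = 24.4·(1 − 4.5000/13) = 15.95385
Q* = √(2DS / H_eff) = √(2·1,350·390 / 15.95385) ≈ 256.91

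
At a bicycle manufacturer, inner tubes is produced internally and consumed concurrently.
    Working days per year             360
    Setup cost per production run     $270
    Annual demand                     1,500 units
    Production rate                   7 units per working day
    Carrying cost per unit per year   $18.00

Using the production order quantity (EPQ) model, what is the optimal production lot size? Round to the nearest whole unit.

d = 1,500/360 = 4.1667 units/day;  effective holding cost H(1 − d/p) = 18·(1 − 4.1667/7) = 7.28571
Q* = √(2DS / H_eff) = √(2·1,500·270 / 7.28571) ≈ 333.43

333 units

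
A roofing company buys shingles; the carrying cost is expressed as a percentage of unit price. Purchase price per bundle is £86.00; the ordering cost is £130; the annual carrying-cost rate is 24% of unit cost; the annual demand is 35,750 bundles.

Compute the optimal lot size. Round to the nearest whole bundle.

H = i·C = 0.24 × £86 = £20.6400 per bundle-year
EOQ = √(2DS/H) = √(2 × 35,750 × 130 / 20.64)
    = √(450,339.15) ≈ 671.07

671 bundles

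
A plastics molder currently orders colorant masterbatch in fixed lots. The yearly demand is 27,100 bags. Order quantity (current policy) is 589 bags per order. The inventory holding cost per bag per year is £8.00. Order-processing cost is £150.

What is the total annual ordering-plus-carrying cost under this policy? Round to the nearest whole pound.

Ordering: D/Q × S = 27,100/589 × £150 = £6,901.53
Holding:  Q/2 × H = 589/2 × £8 = £2,356.00
Total = £6,901.53 + £2,356.00 = £9,257.53

£9,258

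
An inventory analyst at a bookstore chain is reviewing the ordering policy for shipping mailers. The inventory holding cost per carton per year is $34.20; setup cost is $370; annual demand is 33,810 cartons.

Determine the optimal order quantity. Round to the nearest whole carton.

855 cartons

EOQ = √(2DS/H) = √(2 × 33,810 × 370 / 34.2)
    = √(731,561.40) ≈ 855.31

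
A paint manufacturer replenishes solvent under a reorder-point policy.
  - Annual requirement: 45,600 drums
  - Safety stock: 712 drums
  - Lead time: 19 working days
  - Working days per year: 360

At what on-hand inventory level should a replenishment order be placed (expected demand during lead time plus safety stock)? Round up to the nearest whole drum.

Daily demand d = 45,600 / 360 = 126.667 drums/day
Demand during lead time = 126.667 × 19 = 2,406.67
Reorder point = 2,406.67 + 712 = 3,118.67 → round up

3,119 drums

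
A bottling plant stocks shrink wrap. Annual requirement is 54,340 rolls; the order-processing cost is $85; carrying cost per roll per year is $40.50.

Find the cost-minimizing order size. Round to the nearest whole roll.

Q* = √(2·D·S / H) = √(2·54,340·85 / 40.5) = √228,093.8 ≈ 477.59

478 rolls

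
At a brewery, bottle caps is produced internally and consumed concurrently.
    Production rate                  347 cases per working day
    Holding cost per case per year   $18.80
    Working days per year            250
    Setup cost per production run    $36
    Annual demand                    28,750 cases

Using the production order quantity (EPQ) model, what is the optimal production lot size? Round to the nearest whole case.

d = 28,750/250 = 115.0000 cases/day;  effective holding cost H(1 − d/p) = 18.8·(1 − 115.0000/347) = 12.56945
Q* = √(2DS / H_eff) = √(2·28,750·36 / 12.56945) ≈ 405.81

406 cases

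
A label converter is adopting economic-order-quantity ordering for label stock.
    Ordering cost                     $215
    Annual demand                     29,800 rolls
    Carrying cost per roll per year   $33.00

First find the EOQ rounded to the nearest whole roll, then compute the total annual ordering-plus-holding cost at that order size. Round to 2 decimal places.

$20,563.61

Q* = √(2·D·S / H) = √(2·29,800·215 / 33) = √388,303.0 ≈ 623.14 → Q = 623 rolls
Ordering: D/Q × S = 29,800/623 × $215 = $10,284.11
Holding:  Q/2 × H = 623/2 × $33 = $10,279.50
Total = $10,284.11 + $10,279.50 = $20,563.61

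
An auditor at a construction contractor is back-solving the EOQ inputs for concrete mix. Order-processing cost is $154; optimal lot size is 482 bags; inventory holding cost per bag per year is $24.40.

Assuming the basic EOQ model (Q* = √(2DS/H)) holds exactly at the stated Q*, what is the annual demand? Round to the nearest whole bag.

18,405 bags per year

From Q* = √(2DS/H) ⇒ Q*² = 2DS/H.
D = Q²H / (2S) = 482² × 24.4 / (2 × 154) = 18,404.89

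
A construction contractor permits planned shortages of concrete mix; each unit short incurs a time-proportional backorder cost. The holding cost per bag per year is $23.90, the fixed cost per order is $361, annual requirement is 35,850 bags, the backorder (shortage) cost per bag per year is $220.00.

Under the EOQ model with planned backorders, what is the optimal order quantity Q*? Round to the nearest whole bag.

1,096 bags

Q* = √(2DS/H) · √((H + b)/b)
   = √(2 × 35,850 × 361 / 23.9) · √((23.9 + 220) / 220)
   = 1,040.673 × 1.0529 ≈ 1,095.74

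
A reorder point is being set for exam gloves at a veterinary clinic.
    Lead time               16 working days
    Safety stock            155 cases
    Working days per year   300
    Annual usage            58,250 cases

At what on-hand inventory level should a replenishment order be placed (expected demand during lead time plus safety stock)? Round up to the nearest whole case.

Daily demand d = 58,250 / 300 = 194.167 cases/day
Demand during lead time = 194.167 × 16 = 3,106.67
Reorder point = 3,106.67 + 155 = 3,261.67 → round up

3,262 cases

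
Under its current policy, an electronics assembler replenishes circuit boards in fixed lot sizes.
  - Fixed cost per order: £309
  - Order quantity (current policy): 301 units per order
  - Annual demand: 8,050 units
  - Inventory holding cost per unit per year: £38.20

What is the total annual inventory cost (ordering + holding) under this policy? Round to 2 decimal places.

£14,013.05

Annual ordering cost = (D/Q)·S = (8,050/301) × 309 = £8,263.95
Annual holding cost  = (Q/2)·H = (301/2) × 38.2 = £5,749.10
Total = £8,263.95 + £5,749.10 = £14,013.05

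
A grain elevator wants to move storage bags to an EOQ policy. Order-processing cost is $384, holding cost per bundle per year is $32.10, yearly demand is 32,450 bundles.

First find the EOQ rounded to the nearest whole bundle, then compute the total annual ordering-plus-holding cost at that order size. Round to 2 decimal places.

$28,283.98

EOQ = √(2DS/H) = √(2 × 32,450 × 384 / 32.1)
    = √(776,373.83) ≈ 881.12 → Q = 881 bundles
Ordering: D/Q × S = 32,450/881 × $384 = $14,143.93
Holding:  Q/2 × H = 881/2 × $32.1 = $14,140.05
Total = $14,143.93 + $14,140.05 = $28,283.98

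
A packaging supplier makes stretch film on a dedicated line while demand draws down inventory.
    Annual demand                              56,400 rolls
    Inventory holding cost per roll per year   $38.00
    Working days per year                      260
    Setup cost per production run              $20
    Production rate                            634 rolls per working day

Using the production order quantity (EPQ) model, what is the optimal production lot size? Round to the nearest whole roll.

300 rolls

d = 56,400/260 = 216.9231 rolls/day;  effective holding cost H(1 − d/p) = 38·(1 − 216.9231/634) = 24.99830
Q* = √(2DS / H_eff) = √(2·56,400·20 / 24.99830) ≈ 300.41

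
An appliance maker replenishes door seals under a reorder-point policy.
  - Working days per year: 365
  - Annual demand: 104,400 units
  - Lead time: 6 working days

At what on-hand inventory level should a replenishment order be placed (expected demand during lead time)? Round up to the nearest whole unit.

1,717 units

Daily demand d = 104,400 / 365 = 286.027 units/day
Demand during lead time = 286.027 × 6 = 1,716.16
Reorder point = 1,716.16 → round up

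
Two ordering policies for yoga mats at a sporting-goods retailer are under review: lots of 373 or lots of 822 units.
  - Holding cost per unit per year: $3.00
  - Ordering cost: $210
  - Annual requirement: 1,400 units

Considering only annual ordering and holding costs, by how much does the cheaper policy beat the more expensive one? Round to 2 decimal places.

Annual cost at Q: ordering D·S/Q plus holding Q·H/2.
TC(373) = (1,400/373)×210 + (373/2)×3 = $1,347.70
TC(822) = (1,400/822)×210 + (822/2)×3 = $1,590.66
Cheaper: Q = 373.  Difference = $242.96

$242.96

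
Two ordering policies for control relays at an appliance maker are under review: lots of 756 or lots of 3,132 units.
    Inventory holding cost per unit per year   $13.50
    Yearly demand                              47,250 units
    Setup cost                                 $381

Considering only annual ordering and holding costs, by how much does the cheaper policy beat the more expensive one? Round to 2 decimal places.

For each Q, cost = (D/Q)·S + (Q/2)·H.
TC(756) = (47,250/756)×381 + (756/2)×13.5 = $28,915.50
TC(3,132) = (47,250/3,132)×381 + (3,132/2)×13.5 = $26,888.84
Cheaper: Q = 3,132.  Difference = $2,026.66

$2,026.66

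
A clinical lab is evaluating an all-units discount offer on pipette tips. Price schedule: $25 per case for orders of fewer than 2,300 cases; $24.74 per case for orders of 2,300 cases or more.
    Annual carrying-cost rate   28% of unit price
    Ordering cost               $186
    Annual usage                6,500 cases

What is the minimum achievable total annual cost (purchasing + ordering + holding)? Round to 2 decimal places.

H₁ = 28%×$25 = $7.0000;  H₂ = 28%×$24.74 = $6.9272
EOQ₁ = √(2×6,500×186/7.0000) = 587.73  (< 2,300, feasible at tier 1)
EOQ₂ = √(2×6,500×186/6.9272) = 590.81  (< 2,300 → use Q = 2,300 at tier-2 price)
TC(tier 1 (EOQ₁), Q≈587.7) = $166,614.12
TC(tier 2, Q≈2,300.0) = $169,301.93
Minimum at tier 1 (EOQ₁): $166,614.12

$166,614.12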